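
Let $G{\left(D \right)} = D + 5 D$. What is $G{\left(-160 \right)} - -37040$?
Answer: $36080$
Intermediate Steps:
$G{\left(D \right)} = 6 D$
$G{\left(-160 \right)} - -37040 = 6 \left(-160\right) - -37040 = -960 + 37040 = 36080$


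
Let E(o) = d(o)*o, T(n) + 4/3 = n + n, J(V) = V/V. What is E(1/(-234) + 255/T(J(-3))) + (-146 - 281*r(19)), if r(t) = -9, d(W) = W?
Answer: 2035362391/13689 ≈ 1.4869e+5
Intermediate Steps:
J(V) = 1
T(n) = -4/3 + 2*n (T(n) = -4/3 + (n + n) = -4/3 + 2*n)
E(o) = o² (E(o) = o*o = o²)
E(1/(-234) + 255/T(J(-3))) + (-146 - 281*r(19)) = (1/(-234) + 255/(-4/3 + 2*1))² + (-146 - 281*(-9)) = (1*(-1/234) + 255/(-4/3 + 2))² + (-146 + 2529) = (-1/234 + 255/(⅔))² + 2383 = (-1/234 + 255*(3/2))² + 2383 = (-1/234 + 765/2)² + 2383 = (44752/117)² + 2383 = 2002741504/13689 + 2383 = 2035362391/13689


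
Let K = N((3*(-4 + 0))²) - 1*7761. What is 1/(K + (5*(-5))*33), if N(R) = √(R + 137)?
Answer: -8586/73719115 - √281/73719115 ≈ -0.00011670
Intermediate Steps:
N(R) = √(137 + R)
K = -7761 + √281 (K = √(137 + (3*(-4 + 0))²) - 1*7761 = √(137 + (3*(-4))²) - 7761 = √(137 + (-12)²) - 7761 = √(137 + 144) - 7761 = √281 - 7761 = -7761 + √281 ≈ -7744.2)
1/(K + (5*(-5))*33) = 1/((-7761 + √281) + (5*(-5))*33) = 1/((-7761 + √281) - 25*33) = 1/((-7761 + √281) - 825) = 1/(-8586 + √281)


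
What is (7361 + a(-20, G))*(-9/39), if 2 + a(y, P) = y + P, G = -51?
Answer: -21864/13 ≈ -1681.8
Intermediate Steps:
a(y, P) = -2 + P + y (a(y, P) = -2 + (y + P) = -2 + (P + y) = -2 + P + y)
(7361 + a(-20, G))*(-9/39) = (7361 + (-2 - 51 - 20))*(-9/39) = (7361 - 73)*(-9*1/39) = 7288*(-3/13) = -21864/13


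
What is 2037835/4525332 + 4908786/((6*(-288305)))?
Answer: -3114796374817/1304675842260 ≈ -2.3874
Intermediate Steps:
2037835/4525332 + 4908786/((6*(-288305))) = 2037835*(1/4525332) + 4908786/(-1729830) = 2037835/4525332 + 4908786*(-1/1729830) = 2037835/4525332 - 818131/288305 = -3114796374817/1304675842260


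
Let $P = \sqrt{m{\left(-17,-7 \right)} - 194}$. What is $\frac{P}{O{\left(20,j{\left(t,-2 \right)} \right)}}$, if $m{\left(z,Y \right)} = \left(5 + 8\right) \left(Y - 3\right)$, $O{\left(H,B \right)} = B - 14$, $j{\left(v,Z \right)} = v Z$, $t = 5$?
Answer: $- \frac{3 i}{4} \approx - 0.75 i$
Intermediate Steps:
$j{\left(v,Z \right)} = Z v$
$O{\left(H,B \right)} = -14 + B$
$m{\left(z,Y \right)} = -39 + 13 Y$ ($m{\left(z,Y \right)} = 13 \left(-3 + Y\right) = -39 + 13 Y$)
$P = 18 i$ ($P = \sqrt{\left(-39 + 13 \left(-7\right)\right) - 194} = \sqrt{\left(-39 - 91\right) - 194} = \sqrt{-130 - 194} = \sqrt{-324} = 18 i \approx 18.0 i$)
$\frac{P}{O{\left(20,j{\left(t,-2 \right)} \right)}} = \frac{18 i}{-14 - 10} = \frac{18 i}{-24} = 18 i \left(- \frac{1}{24}\right) = - \frac{3 i}{4}$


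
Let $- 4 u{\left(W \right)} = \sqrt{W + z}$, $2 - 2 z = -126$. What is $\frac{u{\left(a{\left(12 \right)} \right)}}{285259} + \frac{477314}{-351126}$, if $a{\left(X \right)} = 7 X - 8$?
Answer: $- \frac{238657}{175563} - \frac{\sqrt{35}}{570518} \approx -1.3594$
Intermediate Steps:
$a{\left(X \right)} = -8 + 7 X$
$z = 64$ ($z = 1 - -63 = 1 + 63 = 64$)
$u{\left(W \right)} = - \frac{\sqrt{64 + W}}{4}$ ($u{\left(W \right)} = - \frac{\sqrt{W + 64}}{4} = - \frac{\sqrt{64 + W}}{4}$)
$\frac{u{\left(a{\left(12 \right)} \right)}}{285259} + \frac{477314}{-351126} = \frac{\left(- \frac{1}{4}\right) \sqrt{64 + \left(-8 + 7 \cdot 12\right)}}{285259} + \frac{477314}{-351126} = - \frac{\sqrt{64 + \left(-8 + 84\right)}}{4} \cdot \frac{1}{285259} + 477314 \left(- \frac{1}{351126}\right) = - \frac{\sqrt{64 + 76}}{4} \cdot \frac{1}{285259} - \frac{238657}{175563} = - \frac{\sqrt{140}}{4} \cdot \frac{1}{285259} - \frac{238657}{175563} = - \frac{2 \sqrt{35}}{4} \cdot \frac{1}{285259} - \frac{238657}{175563} = - \frac{\sqrt{35}}{2} \cdot \frac{1}{285259} - \frac{238657}{175563} = - \frac{\sqrt{35}}{570518} - \frac{238657}{175563} = - \frac{238657}{175563} - \frac{\sqrt{35}}{570518}$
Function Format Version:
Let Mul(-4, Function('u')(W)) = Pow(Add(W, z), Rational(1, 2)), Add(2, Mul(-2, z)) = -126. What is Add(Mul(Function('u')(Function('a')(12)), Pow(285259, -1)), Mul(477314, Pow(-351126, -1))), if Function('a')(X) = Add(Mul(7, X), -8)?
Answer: Add(Rational(-238657, 175563), Mul(Rational(-1, 570518), Pow(35, Rational(1, 2)))) ≈ -1.3594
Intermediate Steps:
Function('a')(X) = Add(-8, Mul(7, X))
z = 64 (z = Add(1, Mul(Rational(-1, 2), -126)) = Add(1, 63) = 64)
Function('u')(W) = Mul(Rational(-1, 4), Pow(Add(64, W), Rational(1, 2))) (Function('u')(W) = Mul(Rational(-1, 4), Pow(Add(W, 64), Rational(1, 2))) = Mul(Rational(-1, 4), Pow(Add(64, W), Rational(1, 2))))
Add(Mul(Function('u')(Function('a')(12)), Pow(285259, -1)), Mul(477314, Pow(-351126, -1))) = Add(Mul(Mul(Rational(-1, 4), Pow(Add(64, Add(-8, Mul(7, 12))), Rational(1, 2))), Pow(285259, -1)), Mul(477314, Pow(-351126, -1))) = Add(Mul(Mul(Rational(-1, 4), Pow(Add(64, Add(-8, 84)), Rational(1, 2))), Rational(1, 285259)), Mul(477314, Rational(-1, 351126))) = Add(Mul(Mul(Rational(-1, 4), Pow(Add(64, 76), Rational(1, 2))), Rational(1, 285259)), Rational(-238657, 175563)) = Add(Mul(Mul(Rational(-1, 4), Pow(140, Rational(1, 2))), Rational(1, 285259)), Rational(-238657, 175563)) = Add(Mul(Mul(Rational(-1, 4), Mul(2, Pow(35, Rational(1, 2)))), Rational(1, 285259)), Rational(-238657, 175563)) = Add(Mul(Mul(Rational(-1, 2), Pow(35, Rational(1, 2))), Rational(1, 285259)), Rational(-238657, 175563)) = Add(Mul(Rational(-1, 570518), Pow(35, Rational(1, 2))), Rational(-238657, 175563)) = Add(Rational(-238657, 175563), Mul(Rational(-1, 570518), Pow(35, Rational(1, 2))))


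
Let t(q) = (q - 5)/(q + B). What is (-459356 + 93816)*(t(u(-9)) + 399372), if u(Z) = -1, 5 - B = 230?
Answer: -16496468916060/113 ≈ -1.4599e+11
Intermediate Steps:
B = -225 (B = 5 - 1*230 = 5 - 230 = -225)
t(q) = (-5 + q)/(-225 + q) (t(q) = (q - 5)/(q - 225) = (-5 + q)/(-225 + q))
(-459356 + 93816)*(t(u(-9)) + 399372) = (-459356 + 93816)*((-5 - 1)/(-225 - 1) + 399372) = -365540*(-6/(-226) + 399372) = -365540*(-1/226*(-6) + 399372) = -365540*(3/113 + 399372) = -365540*45129039/113 = -16496468916060/113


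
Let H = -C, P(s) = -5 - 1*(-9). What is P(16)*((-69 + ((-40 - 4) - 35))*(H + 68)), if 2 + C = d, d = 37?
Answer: -19536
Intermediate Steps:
P(s) = 4 (P(s) = -5 + 9 = 4)
C = 35 (C = -2 + 37 = 35)
H = -35 (H = -1*35 = -35)
P(16)*((-69 + ((-40 - 4) - 35))*(H + 68)) = 4*((-69 + ((-40 - 4) - 35))*(-35 + 68)) = 4*((-69 + (-44 - 35))*33) = 4*((-69 - 79)*33) = 4*(-148*33) = 4*(-4884) = -19536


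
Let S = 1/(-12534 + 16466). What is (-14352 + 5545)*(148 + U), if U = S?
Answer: -5125119159/3932 ≈ -1.3034e+6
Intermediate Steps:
S = 1/3932 ≈ 0.00025432
U = 1/3932 ≈ 0.00025432
(-14352 + 5545)*(148 + U) = (-14352 + 5545)*(148 + 1/3932) = -8807*581937/3932 = -5125119159/3932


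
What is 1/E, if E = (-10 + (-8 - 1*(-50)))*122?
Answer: 1/3904 ≈ 0.00025615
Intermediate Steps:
E = 3904 (E = (-10 + (-8 + 50))*122 = (-10 + 42)*122 = 32*122 = 3904)
1/E = 1/3904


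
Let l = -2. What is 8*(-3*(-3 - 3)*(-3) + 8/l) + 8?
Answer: -456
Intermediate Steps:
8*(-3*(-3 - 3)*(-3) + 8/l) + 8 = 8*(-3*(-3 - 3)*(-3) + 8/(-2)) + 8 = 8*(-3*(-6*(-3)) + 8*(-½)) + 8 = 8*(-3/(1/18) - 4) + 8 = 8*(-3/1/18 - 4) + 8 = 8*(-3*18 - 4) + 8 = 8*(-54 - 4) + 8 = 8*(-58) + 8 = -464 + 8 = -456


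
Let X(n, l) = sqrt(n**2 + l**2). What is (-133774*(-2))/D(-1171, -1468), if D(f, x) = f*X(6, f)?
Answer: -267548*sqrt(1371277)/1605765367 ≈ -0.19511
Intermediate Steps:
X(n, l) = sqrt(l**2 + n**2)
D(f, x) = f*sqrt(36 + f**2) (D(f, x) = f*sqrt(f**2 + 6**2) = f*sqrt(f**2 + 36) = f*sqrt(36 + f**2))
(-133774*(-2))/D(-1171, -1468) = (-133774*(-2))/((-1171*sqrt(36 + (-1171)**2))) = 267548/((-1171*sqrt(36 + 1371241))) = 267548/((-1171*sqrt(1371277))) = 267548*(-sqrt(1371277)/1605765367) = -267548*sqrt(1371277)/1605765367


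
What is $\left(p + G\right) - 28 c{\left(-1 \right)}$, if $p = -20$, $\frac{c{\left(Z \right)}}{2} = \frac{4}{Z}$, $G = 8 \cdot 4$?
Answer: $236$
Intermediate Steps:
$G = 32$
$c{\left(Z \right)} = \frac{8}{Z}$ ($c{\left(Z \right)} = 2 \frac{4}{Z} = \frac{8}{Z}$)
$\left(p + G\right) - 28 c{\left(-1 \right)} = \left(-20 + 32\right) - 28 \frac{8}{-1} = 12 - 28 \cdot 8 \left(-1\right) = 12 - -224 = 12 + 224 = 236$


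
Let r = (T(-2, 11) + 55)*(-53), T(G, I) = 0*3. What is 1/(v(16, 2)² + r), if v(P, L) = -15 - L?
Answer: -1/2626 ≈ -0.00038081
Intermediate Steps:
T(G, I) = 0
r = -2915 (r = (0 + 55)*(-53) = 55*(-53) = -2915)
1/(v(16, 2)² + r) = 1/((-15 - 1*2)² - 2915) = 1/((-15 - 2)² - 2915) = 1/((-17)² - 2915) = 1/(289 - 2915) = 1/(-2626) = -1/2626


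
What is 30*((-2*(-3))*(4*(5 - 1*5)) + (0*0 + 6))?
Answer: 180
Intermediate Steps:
30*((-2*(-3))*(4*(5 - 1*5)) + (0*0 + 6)) = 30*(6*(4*(5 - 5)) + (0 + 6)) = 30*(6*(4*0) + 6) = 30*(6*0 + 6) = 30*(0 + 6) = 30*6 = 180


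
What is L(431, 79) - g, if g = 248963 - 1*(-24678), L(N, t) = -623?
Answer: -274264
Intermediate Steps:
g = 273641 (g = 248963 + 24678 = 273641)
L(431, 79) - g = -623 - 1*273641 = -623 - 273641 = -274264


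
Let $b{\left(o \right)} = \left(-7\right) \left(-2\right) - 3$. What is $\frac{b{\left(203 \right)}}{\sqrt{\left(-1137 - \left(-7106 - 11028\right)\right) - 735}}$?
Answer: $\frac{11 \sqrt{16262}}{16262} \approx 0.086259$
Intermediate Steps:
$b{\left(o \right)} = 11$ ($b{\left(o \right)} = 14 - 3 = 11$)
$\frac{b{\left(203 \right)}}{\sqrt{\left(-1137 - \left(-7106 - 11028\right)\right) - 735}} = \frac{11}{\sqrt{\left(-1137 - \left(-7106 - 11028\right)\right) - 735}} = \frac{11}{\sqrt{\left(-1137 - -18134\right) - 735}} = \frac{11}{\sqrt{\left(-1137 + 18134\right) - 735}} = \frac{11}{\sqrt{16997 - 735}} = \frac{11}{\sqrt{16262}} = 11 \frac{\sqrt{16262}}{16262} = \frac{11 \sqrt{16262}}{16262}$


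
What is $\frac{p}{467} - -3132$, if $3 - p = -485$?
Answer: $\frac{1463132}{467} \approx 3133.0$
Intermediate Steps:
$p = 488$ ($p = 3 - -485 = 3 + 485 = 488$)
$\frac{p}{467} - -3132 = \frac{488}{467} - -3132 = 488 \cdot \frac{1}{467} + 3132 = \frac{488}{467} + 3132 = \frac{1463132}{467}$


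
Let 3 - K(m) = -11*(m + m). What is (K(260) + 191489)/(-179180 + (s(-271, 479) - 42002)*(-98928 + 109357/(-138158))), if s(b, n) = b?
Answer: 27246415496/577754322538373 ≈ 4.7159e-5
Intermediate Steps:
K(m) = 3 + 22*m (K(m) = 3 - (-11)*(m + m) = 3 - (-11)*2*m = 3 - (-22)*m = 3 + 22*m)
(K(260) + 191489)/(-179180 + (s(-271, 479) - 42002)*(-98928 + 109357/(-138158))) = ((3 + 22*260) + 191489)/(-179180 + (-271 - 42002)*(-98928 + 109357/(-138158))) = ((3 + 5720) + 191489)/(-179180 - 42273*(-98928 + 109357*(-1/138158))) = (5723 + 191489)/(-179180 - 42273*(-98928 - 109357/138158)) = 197212/(-179180 - 42273*(-13667803981/138158)) = 197212/(-179180 + 577779077688813/138158) = 197212/(577754322538373/138158) = 197212*(138158/577754322538373) = 27246415496/577754322538373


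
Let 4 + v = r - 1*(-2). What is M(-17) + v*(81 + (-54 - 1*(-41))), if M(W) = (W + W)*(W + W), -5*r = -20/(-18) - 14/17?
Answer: 45724/45 ≈ 1016.1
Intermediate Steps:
r = -44/765 (r = -(-20/(-18) - 14/17)/5 = -(-20*(-1/18) - 14*1/17)/5 = -(10/9 - 14/17)/5 = -⅕*44/153 = -44/765 ≈ -0.057516)
v = -1574/765 (v = -4 + (-44/765 - 1*(-2)) = -4 + (-44/765 + 2) = -4 + 1486/765 = -1574/765 ≈ -2.0575)
M(W) = 4*W² (M(W) = (2*W)*(2*W) = 4*W²)
M(-17) + v*(81 + (-54 - 1*(-41))) = 4*(-17)² - 1574*(81 + (-54 - 1*(-41)))/765 = 4*289 - 1574*(81 + (-54 + 41))/765 = 1156 - 1574*(81 - 13)/765 = 1156 - 1574/765*68 = 1156 - 6296/45 = 45724/45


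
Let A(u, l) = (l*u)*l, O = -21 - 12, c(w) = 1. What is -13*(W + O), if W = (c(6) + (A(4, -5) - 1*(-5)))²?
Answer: -145639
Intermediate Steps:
O = -33
A(u, l) = u*l²
W = 11236 (W = (1 + (4*(-5)² - 1*(-5)))² = (1 + (4*25 + 5))² = (1 + (100 + 5))² = (1 + 105)² = 106² = 11236)
-13*(W + O) = -13*(11236 - 33) = -13*11203 = -145639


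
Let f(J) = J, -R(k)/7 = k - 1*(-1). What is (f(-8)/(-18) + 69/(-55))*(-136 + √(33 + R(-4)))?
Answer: 54536/495 - 401*√6/165 ≈ 104.22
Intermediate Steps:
R(k) = -7 - 7*k (R(k) = -7*(k - 1*(-1)) = -7*(k + 1) = -7*(1 + k) = -7 - 7*k)
(f(-8)/(-18) + 69/(-55))*(-136 + √(33 + R(-4))) = (-8/(-18) + 69/(-55))*(-136 + √(33 + (-7 - 7*(-4)))) = (-8*(-1/18) + 69*(-1/55))*(-136 + √(33 + (-7 + 28))) = (4/9 - 69/55)*(-136 + √(33 + 21)) = -401*(-136 + √54)/495 = -401*(-136 + 3*√6)/495 = 54536/495 - 401*√6/165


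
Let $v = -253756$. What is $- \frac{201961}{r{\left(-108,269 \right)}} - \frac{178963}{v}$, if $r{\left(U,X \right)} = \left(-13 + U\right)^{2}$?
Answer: $- \frac{48628618233}{3715241596} \approx -13.089$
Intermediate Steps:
$- \frac{201961}{r{\left(-108,269 \right)}} - \frac{178963}{v} = - \frac{201961}{\left(-13 - 108\right)^{2}} - \frac{178963}{-253756} = - \frac{201961}{\left(-121\right)^{2}} - - \frac{178963}{253756} = - \frac{201961}{14641} + \frac{178963}{253756} = - \frac{48628618233}{3715241596}$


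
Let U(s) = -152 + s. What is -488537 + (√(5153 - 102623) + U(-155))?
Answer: -488844 + 57*I*√30 ≈ -4.8884e+5 + 312.2*I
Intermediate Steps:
-488537 + (√(5153 - 102623) + U(-155)) = -488537 + (√(5153 - 102623) + (-152 - 155)) = -488537 + (√(-97470) - 307) = -488537 + (57*I*√30 - 307) = -488537 + (-307 + 57*I*√30) = -488844 + 57*I*√30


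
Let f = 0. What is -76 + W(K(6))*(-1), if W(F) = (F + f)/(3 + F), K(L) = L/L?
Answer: -305/4 ≈ -76.250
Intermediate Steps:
K(L) = 1
W(F) = F/(3 + F) (W(F) = (F + 0)/(3 + F) = F/(3 + F))
-76 + W(K(6))*(-1) = -76 + (1/(3 + 1))*(-1) = -76 + (1/4)*(-1) = -76 - 1/4 = -305/4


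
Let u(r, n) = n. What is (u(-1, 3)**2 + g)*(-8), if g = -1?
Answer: -64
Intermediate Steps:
(u(-1, 3)**2 + g)*(-8) = (3**2 - 1)*(-8) = (9 - 1)*(-8) = 8*(-8) = -64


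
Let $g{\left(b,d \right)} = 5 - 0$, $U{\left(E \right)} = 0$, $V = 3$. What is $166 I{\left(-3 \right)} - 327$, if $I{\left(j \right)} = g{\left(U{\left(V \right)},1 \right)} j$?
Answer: $-2817$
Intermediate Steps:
$g{\left(b,d \right)} = 5$ ($g{\left(b,d \right)} = 5 + 0 = 5$)
$I{\left(j \right)} = 5 j$
$166 I{\left(-3 \right)} - 327 = 166 \cdot 5 \left(-3\right) - 327 = 166 \left(-15\right) - 327 = -2490 - 327 = -2817$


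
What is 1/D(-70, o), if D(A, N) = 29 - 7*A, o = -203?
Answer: 1/519 ≈ 0.0019268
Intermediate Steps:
D(A, N) = 29 - 7*A
1/D(-70, o) = 1/(29 - 7*(-70)) = 1/(29 + 490) = 1/519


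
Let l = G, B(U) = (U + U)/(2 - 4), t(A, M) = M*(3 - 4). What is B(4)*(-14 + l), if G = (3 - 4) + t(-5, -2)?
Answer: 52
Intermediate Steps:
t(A, M) = -M (t(A, M) = M*(-1) = -M)
G = 1 (G = (3 - 4) - 1*(-2) = -1 + 2 = 1)
B(U) = -U (B(U) = (2*U)/(-2) = (2*U)*(-1/2) = -U)
l = 1
B(4)*(-14 + l) = (-1*4)*(-14 + 1) = -4*(-13) = 52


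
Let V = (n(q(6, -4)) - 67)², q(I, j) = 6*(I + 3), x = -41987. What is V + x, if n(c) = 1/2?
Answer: -150259/4 ≈ -37565.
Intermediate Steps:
q(I, j) = 18 + 6*I (q(I, j) = 6*(3 + I) = 18 + 6*I)
n(c) = ½
V = 17689/4 (V = (½ - 67)² = (-133/2)² = 17689/4 ≈ 4422.3)
V + x = 17689/4 - 41987 = -150259/4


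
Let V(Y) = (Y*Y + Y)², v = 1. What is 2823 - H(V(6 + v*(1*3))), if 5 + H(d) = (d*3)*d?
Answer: -196827172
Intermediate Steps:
V(Y) = (Y + Y²)² (V(Y) = (Y² + Y)² = (Y + Y²)²)
H(d) = -5 + 3*d² (H(d) = -5 + (d*3)*d = -5 + (3*d)*d = -5 + 3*d²)
2823 - H(V(6 + v*(1*3))) = 2823 - (-5 + 3*((6 + 1*(1*3))²*(1 + (6 + 1*(1*3)))²)²) = 2823 - (-5 + 3*((6 + 1*3)²*(1 + (6 + 1*3))²)²) = 2823 - (-5 + 3*((6 + 3)²*(1 + (6 + 3))²)²) = 2823 - (-5 + 3*(9²*(1 + 9)²)²) = 2823 - (-5 + 3*(81*10²)²) = 2823 - (-5 + 3*(81*100)²) = 2823 - (-5 + 3*8100²) = 2823 - (-5 + 3*65610000) = 2823 - (-5 + 196830000) = 2823 - 1*196829995 = 2823 - 196829995 = -196827172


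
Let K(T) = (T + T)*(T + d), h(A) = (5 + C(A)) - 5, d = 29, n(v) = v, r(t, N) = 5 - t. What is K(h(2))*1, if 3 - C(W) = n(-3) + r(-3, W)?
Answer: -108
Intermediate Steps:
C(W) = -2 (C(W) = 3 - (-3 + (5 - 1*(-3))) = 3 - (-3 + (5 + 3)) = 3 - (-3 + 8) = 3 - 1*5 = 3 - 5 = -2)
h(A) = -2 (h(A) = (5 - 2) - 5 = 3 - 5 = -2)
K(T) = 2*T*(29 + T) (K(T) = (T + T)*(T + 29) = (2*T)*(29 + T) = 2*T*(29 + T))
K(h(2))*1 = (2*(-2)*(29 - 2))*1 = (2*(-2)*27)*1 = -108*1 = -108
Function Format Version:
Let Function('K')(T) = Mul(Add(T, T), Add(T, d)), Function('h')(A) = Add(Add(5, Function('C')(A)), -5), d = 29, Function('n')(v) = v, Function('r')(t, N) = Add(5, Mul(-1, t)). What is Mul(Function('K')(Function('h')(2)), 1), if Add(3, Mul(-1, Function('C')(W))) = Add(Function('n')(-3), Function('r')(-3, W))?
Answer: -108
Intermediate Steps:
Function('C')(W) = -2 (Function('C')(W) = Add(3, Mul(-1, Add(-3, Add(5, Mul(-1, -3))))) = Add(3, Mul(-1, Add(-3, Add(5, 3)))) = Add(3, Mul(-1, Add(-3, 8))) = Add(3, Mul(-1, 5)) = Add(3, -5) = -2)
Function('h')(A) = -2 (Function('h')(A) = Add(Add(5, -2), -5) = Add(3, -5) = -2)
Function('K')(T) = Mul(2, T, Add(29, T)) (Function('K')(T) = Mul(Add(T, T), Add(T, 29)) = Mul(Mul(2, T), Add(29, T)) = Mul(2, T, Add(29, T)))
Mul(Function('K')(Function('h')(2)), 1) = Mul(Mul(2, -2, Add(29, -2)), 1) = Mul(Mul(2, -2, 27), 1) = Mul(-108, 1) = -108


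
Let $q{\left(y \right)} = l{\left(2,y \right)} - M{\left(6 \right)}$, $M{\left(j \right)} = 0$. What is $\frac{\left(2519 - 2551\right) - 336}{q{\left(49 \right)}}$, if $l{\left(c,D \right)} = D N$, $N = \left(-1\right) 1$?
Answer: $\frac{368}{49} \approx 7.5102$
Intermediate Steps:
$N = -1$
$l{\left(c,D \right)} = - D$ ($l{\left(c,D \right)} = D \left(-1\right) = - D$)
$q{\left(y \right)} = - y$ ($q{\left(y \right)} = - y - 0 = - y + 0 = - y$)
$\frac{\left(2519 - 2551\right) - 336}{q{\left(49 \right)}} = \frac{\left(2519 - 2551\right) - 336}{\left(-1\right) 49} = \frac{-32 - 336}{-49} = \left(-368\right) \left(- \frac{1}{49}\right) = \frac{368}{49}$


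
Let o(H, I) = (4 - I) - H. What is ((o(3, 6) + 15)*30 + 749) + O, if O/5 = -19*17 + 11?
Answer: -511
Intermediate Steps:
o(H, I) = 4 - H - I
O = -1560 (O = 5*(-19*17 + 11) = 5*(-323 + 11) = 5*(-312) = -1560)
((o(3, 6) + 15)*30 + 749) + O = (((4 - 1*3 - 1*6) + 15)*30 + 749) - 1560 = (((4 - 3 - 6) + 15)*30 + 749) - 1560 = ((-5 + 15)*30 + 749) - 1560 = (10*30 + 749) - 1560 = (300 + 749) - 1560 = 1049 - 1560 = -511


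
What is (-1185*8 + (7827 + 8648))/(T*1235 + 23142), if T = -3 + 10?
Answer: 6995/31787 ≈ 0.22006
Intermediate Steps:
T = 7
(-1185*8 + (7827 + 8648))/(T*1235 + 23142) = (-1185*8 + (7827 + 8648))/(7*1235 + 23142) = (-9480 + 16475)/(8645 + 23142) = 6995/31787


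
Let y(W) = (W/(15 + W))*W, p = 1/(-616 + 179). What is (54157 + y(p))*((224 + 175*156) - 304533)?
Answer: -42967130640797483/2864098 ≈ -1.5002e+10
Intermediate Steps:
p = -1/437 (p = 1/(-437) = -1/437 ≈ -0.0022883)
y(W) = W**2/(15 + W)
(54157 + y(p))*((224 + 175*156) - 304533) = (54157 + (-1/437)**2/(15 - 1/437))*((224 + 175*156) - 304533) = (54157 + 1/(190969*(6554/437)))*((224 + 27300) - 304533) = (54157 + (1/190969)*(437/6554))*(27524 - 304533) = (54157 + 1/2864098)*(-277009) = (155110955387/2864098)*(-277009) = -42967130640797483/2864098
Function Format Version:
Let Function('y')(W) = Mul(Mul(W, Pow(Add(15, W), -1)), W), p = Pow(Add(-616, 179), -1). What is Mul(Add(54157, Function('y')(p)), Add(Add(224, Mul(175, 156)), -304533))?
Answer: Rational(-42967130640797483, 2864098) ≈ -1.5002e+10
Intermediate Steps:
p = Rational(-1, 437) (p = Pow(-437, -1) = Rational(-1, 437) ≈ -0.0022883)
Function('y')(W) = Mul(Pow(W, 2), Pow(Add(15, W), -1))
Mul(Add(54157, Function('y')(p)), Add(Add(224, Mul(175, 156)), -304533)) = Mul(Add(54157, Mul(Pow(Rational(-1, 437), 2), Pow(Add(15, Rational(-1, 437)), -1))), Add(Add(224, Mul(175, 156)), -304533)) = Mul(Add(54157, Mul(Rational(1, 190969), Pow(Rational(6554, 437), -1))), Add(Add(224, 27300), -304533)) = Mul(Add(54157, Mul(Rational(1, 190969), Rational(437, 6554))), Add(27524, -304533)) = Mul(Add(54157, Rational(1, 2864098)), -277009) = Mul(Rational(155110955387, 2864098), -277009) = Rational(-42967130640797483, 2864098)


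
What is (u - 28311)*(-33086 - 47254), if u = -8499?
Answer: 2957315400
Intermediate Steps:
(u - 28311)*(-33086 - 47254) = (-8499 - 28311)*(-33086 - 47254) = -36810*(-80340) = 2957315400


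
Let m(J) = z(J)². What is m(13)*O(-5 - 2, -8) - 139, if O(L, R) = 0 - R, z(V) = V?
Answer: 1213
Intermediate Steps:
O(L, R) = -R
m(J) = J²
m(13)*O(-5 - 2, -8) - 139 = 13²*(-1*(-8)) - 139 = 169*8 - 139 = 1352 - 139 = 1213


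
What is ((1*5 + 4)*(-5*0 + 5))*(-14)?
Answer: -630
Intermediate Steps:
((1*5 + 4)*(-5*0 + 5))*(-14) = ((5 + 4)*(0 + 5))*(-14) = (9*5)*(-14) = 45*(-14) = -630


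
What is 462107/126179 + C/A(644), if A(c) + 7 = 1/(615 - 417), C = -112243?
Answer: 2804856498601/174757915 ≈ 16050.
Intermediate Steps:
A(c) = -1385/198 (A(c) = -7 + 1/(615 - 417) = -7 + 1/198 = -1385/198)
462107/126179 + C/A(644) = 462107/126179 - 112243/(-1385/198) = 462107*(1/126179) - 112243*(-198/1385) = 462107/126179 + 22224114/1385 = 2804856498601/174757915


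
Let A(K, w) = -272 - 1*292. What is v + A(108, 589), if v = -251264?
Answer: -251828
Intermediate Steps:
A(K, w) = -564 (A(K, w) = -272 - 292 = -564)
v + A(108, 589) = -251264 - 564 = -251828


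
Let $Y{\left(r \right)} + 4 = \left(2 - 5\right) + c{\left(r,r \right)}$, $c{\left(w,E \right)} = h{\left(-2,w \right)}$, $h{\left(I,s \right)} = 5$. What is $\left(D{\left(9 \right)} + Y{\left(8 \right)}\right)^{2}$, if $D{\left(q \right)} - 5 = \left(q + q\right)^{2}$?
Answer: $106929$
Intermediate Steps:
$c{\left(w,E \right)} = 5$
$D{\left(q \right)} = 5 + 4 q^{2}$ ($D{\left(q \right)} = 5 + \left(q + q\right)^{2} = 5 + \left(2 q\right)^{2} = 5 + 4 q^{2}$)
$Y{\left(r \right)} = -2$ ($Y{\left(r \right)} = -4 + \left(\left(2 - 5\right) + 5\right) = -4 + \left(-3 + 5\right) = -4 + 2 = -2$)
$\left(D{\left(9 \right)} + Y{\left(8 \right)}\right)^{2} = \left(\left(5 + 4 \cdot 9^{2}\right) - 2\right)^{2} = \left(\left(5 + 4 \cdot 81\right) - 2\right)^{2} = \left(\left(5 + 324\right) - 2\right)^{2} = \left(329 - 2\right)^{2} = 327^{2} = 106929$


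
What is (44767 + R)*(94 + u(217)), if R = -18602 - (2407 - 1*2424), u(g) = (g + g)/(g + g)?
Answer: 2487290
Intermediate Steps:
u(g) = 1 (u(g) = (2*g)/((2*g)) = (2*g)*(1/(2*g)) = 1)
R = -18585 (R = -18602 - (2407 - 2424) = -18602 - 1*(-17) = -18602 + 17 = -18585)
(44767 + R)*(94 + u(217)) = (44767 - 18585)*(94 + 1) = 26182*95 = 2487290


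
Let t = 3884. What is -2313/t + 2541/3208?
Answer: 612285/3114968 ≈ 0.19656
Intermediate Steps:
-2313/t + 2541/3208 = -2313/3884 + 2541/3208 = 612285/3114968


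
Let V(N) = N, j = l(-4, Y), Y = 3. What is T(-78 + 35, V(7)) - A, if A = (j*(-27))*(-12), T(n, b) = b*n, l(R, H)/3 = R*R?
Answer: -15853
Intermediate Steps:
l(R, H) = 3*R² (l(R, H) = 3*(R*R) = 3*R²)
j = 48 (j = 3*(-4)² = 3*16 = 48)
A = 15552 (A = (48*(-27))*(-12) = -1296*(-12) = 15552)
T(-78 + 35, V(7)) - A = 7*(-78 + 35) - 1*15552 = 7*(-43) - 15552 = -301 - 15552 = -15853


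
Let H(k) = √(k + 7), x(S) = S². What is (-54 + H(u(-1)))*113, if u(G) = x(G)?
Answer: -6102 + 226*√2 ≈ -5782.4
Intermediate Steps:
u(G) = G²
H(k) = √(7 + k)
(-54 + H(u(-1)))*113 = (-54 + √(7 + (-1)²))*113 = (-54 + √(7 + 1))*113 = (-54 + √8)*113 = (-54 + 2*√2)*113 = -6102 + 226*√2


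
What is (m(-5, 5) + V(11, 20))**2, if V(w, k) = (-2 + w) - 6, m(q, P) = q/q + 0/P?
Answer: 16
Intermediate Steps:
m(q, P) = 1 (m(q, P) = 1 + 0 = 1)
V(w, k) = -8 + w
(m(-5, 5) + V(11, 20))**2 = (1 + (-8 + 11))**2 = (1 + 3)**2 = 4**2 = 16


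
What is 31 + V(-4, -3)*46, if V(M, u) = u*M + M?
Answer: 399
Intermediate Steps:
V(M, u) = M + M*u (V(M, u) = M*u + M = M + M*u)
31 + V(-4, -3)*46 = 31 - 4*(1 - 3)*46 = 31 - 4*(-2)*46 = 31 + 8*46 = 31 + 368 = 399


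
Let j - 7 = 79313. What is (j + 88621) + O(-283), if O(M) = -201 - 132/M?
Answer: 47470552/283 ≈ 1.6774e+5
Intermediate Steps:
j = 79320 (j = 7 + 79313 = 79320)
(j + 88621) + O(-283) = (79320 + 88621) + (-201 - 132/(-283)) = 167941 + (-201 - 132*(-1/283)) = 167941 + (-201 + 132/283) = 167941 - 56751/283 = 47470552/283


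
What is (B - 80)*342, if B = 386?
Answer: 104652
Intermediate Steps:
(B - 80)*342 = (386 - 80)*342 = 306*342 = 104652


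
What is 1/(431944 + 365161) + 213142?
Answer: 169896553911/797105 ≈ 2.1314e+5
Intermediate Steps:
1/(431944 + 365161) + 213142 = 1/797105 + 213142 = 169896553911/797105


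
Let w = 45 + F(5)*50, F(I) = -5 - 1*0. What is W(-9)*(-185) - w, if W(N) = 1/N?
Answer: 2030/9 ≈ 225.56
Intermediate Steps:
F(I) = -5 (F(I) = -5 + 0 = -5)
w = -205 (w = 45 - 5*50 = 45 - 250 = -205)
W(-9)*(-185) - w = -185/(-9) - 1*(-205) = -1/9*(-185) + 205 = 185/9 + 205 = 2030/9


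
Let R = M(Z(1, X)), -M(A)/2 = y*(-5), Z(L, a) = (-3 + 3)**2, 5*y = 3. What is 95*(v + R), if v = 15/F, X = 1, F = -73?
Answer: 40185/73 ≈ 550.48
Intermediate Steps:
y = 3/5 (y = (1/5)*3 = 3/5 ≈ 0.60000)
Z(L, a) = 0 (Z(L, a) = 0**2 = 0)
v = -15/73 (v = 15/(-73) = 15*(-1/73) = -15/73 ≈ -0.20548)
M(A) = 6 (M(A) = -6*(-5)/5 = -2*(-3) = 6)
R = 6
95*(v + R) = 95*(-15/73 + 6) = 95*(423/73) = 40185/73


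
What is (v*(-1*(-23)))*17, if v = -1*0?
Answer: 0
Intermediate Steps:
v = 0
(v*(-1*(-23)))*17 = (0*(-1*(-23)))*17 = (0*23)*17 = 0*17 = 0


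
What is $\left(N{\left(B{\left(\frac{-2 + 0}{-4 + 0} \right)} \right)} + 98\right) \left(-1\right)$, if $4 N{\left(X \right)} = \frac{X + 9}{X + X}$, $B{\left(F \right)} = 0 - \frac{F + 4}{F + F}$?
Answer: $- \frac{783}{8} \approx -97.875$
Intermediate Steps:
$B{\left(F \right)} = - \frac{4 + F}{2 F}$ ($B{\left(F \right)} = 0 - \frac{4 + F}{2 F} = - \frac{4 + F}{2 F}$)
$N{\left(X \right)} = \frac{9 + X}{8 X}$ ($N{\left(X \right)} = \frac{\left(X + 9\right) \frac{1}{X + X}}{4} = \frac{\left(9 + X\right) \frac{1}{2 X}}{4} = \frac{\frac{1}{2} \frac{1}{X} \left(9 + X\right)}{4} = \frac{9 + X}{8 X}$)
$\left(N{\left(B{\left(\frac{-2 + 0}{-4 + 0} \right)} \right)} + 98\right) \left(-1\right) = \left(\frac{9 + \frac{-4 - \frac{-2 + 0}{-4 + 0}}{2 \frac{-2 + 0}{-4 + 0}}}{8 \frac{-4 - \frac{-2 + 0}{-4 + 0}}{2 \frac{-2 + 0}{-4 + 0}}} + 98\right) \left(-1\right) = \left(\frac{9 + \frac{-4 - - \frac{2}{-4}}{2 \left(- \frac{2}{-4}\right)}}{8 \frac{-4 - - \frac{2}{-4}}{2 \left(- \frac{2}{-4}\right)}} + 98\right) \left(-1\right) = \left(\frac{9 + \frac{-4 - \left(-2\right) \left(- \frac{1}{4}\right)}{2 \left(\left(-2\right) \left(- \frac{1}{4}\right)\right)}}{8 \frac{-4 - \left(-2\right) \left(- \frac{1}{4}\right)}{2 \left(\left(-2\right) \left(- \frac{1}{4}\right)\right)}} + 98\right) \left(-1\right) = \left(\frac{9 + \frac{\frac{1}{\frac{1}{2}} \left(-4 - \frac{1}{2}\right)}{2}}{8 \frac{\frac{1}{\frac{1}{2}} \left(-4 - \frac{1}{2}\right)}{2}} + 98\right) \left(-1\right) = \left(\frac{9 + \frac{1}{2} \cdot 2 \left(-4 - \frac{1}{2}\right)}{8 \cdot \frac{1}{2} \cdot 2 \left(-4 - \frac{1}{2}\right)} + 98\right) \left(-1\right) = \left(\frac{9 + \frac{1}{2} \cdot 2 \left(- \frac{9}{2}\right)}{8 \cdot \frac{1}{2} \cdot 2 \left(- \frac{9}{2}\right)} + 98\right) \left(-1\right) = \left(\frac{9 - \frac{9}{2}}{8 \left(- \frac{9}{2}\right)} + 98\right) \left(-1\right) = \left(\frac{1}{8} \left(- \frac{2}{9}\right) \frac{9}{2} + 98\right) \left(-1\right) = \left(- \frac{1}{8} + 98\right) \left(-1\right) = \frac{783}{8} \left(-1\right) = - \frac{783}{8}$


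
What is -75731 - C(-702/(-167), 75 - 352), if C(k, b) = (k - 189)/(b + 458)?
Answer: -2289090076/30227 ≈ -75730.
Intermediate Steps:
C(k, b) = (-189 + k)/(458 + b)
-75731 - C(-702/(-167), 75 - 352) = -75731 - (-189 - 702/(-167))/(458 + (75 - 352)) = -75731 - (-189 - 702*(-1/167))/(458 - 277) = -75731 - (-189 + 702/167)/181 = -75731 - (-30861)/(181*167) = -75731 - 1*(-30861/30227) = -75731 + 30861/30227 = -2289090076/30227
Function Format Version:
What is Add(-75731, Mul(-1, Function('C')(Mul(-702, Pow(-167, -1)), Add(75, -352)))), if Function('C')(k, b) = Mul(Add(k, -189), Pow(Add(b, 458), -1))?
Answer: Rational(-2289090076, 30227) ≈ -75730.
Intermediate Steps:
Function('C')(k, b) = Mul(Pow(Add(458, b), -1), Add(-189, k)) (Function('C')(k, b) = Mul(Add(-189, k), Pow(Add(458, b), -1)) = Mul(Pow(Add(458, b), -1), Add(-189, k)))
Add(-75731, Mul(-1, Function('C')(Mul(-702, Pow(-167, -1)), Add(75, -352)))) = Add(-75731, Mul(-1, Mul(Pow(Add(458, Add(75, -352)), -1), Add(-189, Mul(-702, Pow(-167, -1)))))) = Add(-75731, Mul(-1, Mul(Pow(Add(458, -277), -1), Add(-189, Mul(-702, Rational(-1, 167)))))) = Add(-75731, Mul(-1, Mul(Pow(181, -1), Add(-189, Rational(702, 167))))) = Add(-75731, Mul(-1, Mul(Rational(1, 181), Rational(-30861, 167)))) = Add(-75731, Mul(-1, Rational(-30861, 30227))) = Add(-75731, Rational(30861, 30227)) = Rational(-2289090076, 30227)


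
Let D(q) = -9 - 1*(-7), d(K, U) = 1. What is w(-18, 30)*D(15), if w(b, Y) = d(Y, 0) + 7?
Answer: -16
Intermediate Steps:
D(q) = -2 (D(q) = -9 + 7 = -2)
w(b, Y) = 8 (w(b, Y) = 1 + 7 = 8)
w(-18, 30)*D(15) = 8*(-2) = -16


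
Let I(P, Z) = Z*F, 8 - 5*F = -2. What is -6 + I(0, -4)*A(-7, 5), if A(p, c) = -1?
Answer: 2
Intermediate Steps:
F = 2 (F = 8/5 - ⅕*(-2) = 8/5 + ⅖ = 2)
I(P, Z) = 2*Z (I(P, Z) = Z*2 = 2*Z)
-6 + I(0, -4)*A(-7, 5) = -6 + (2*(-4))*(-1) = -6 - 8*(-1) = -6 + 8 = 2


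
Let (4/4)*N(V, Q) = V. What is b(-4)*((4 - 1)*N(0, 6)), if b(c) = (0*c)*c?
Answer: 0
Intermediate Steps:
N(V, Q) = V
b(c) = 0 (b(c) = 0*c = 0)
b(-4)*((4 - 1)*N(0, 6)) = 0*((4 - 1)*0) = 0*(3*0) = 0*0 = 0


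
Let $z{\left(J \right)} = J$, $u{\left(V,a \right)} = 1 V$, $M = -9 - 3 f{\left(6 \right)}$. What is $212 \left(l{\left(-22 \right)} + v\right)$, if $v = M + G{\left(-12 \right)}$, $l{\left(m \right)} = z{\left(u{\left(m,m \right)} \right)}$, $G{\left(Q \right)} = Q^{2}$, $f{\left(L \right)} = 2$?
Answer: $22684$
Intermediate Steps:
$M = -15$ ($M = -9 - 6 = -15$)
$u{\left(V,a \right)} = V$
$l{\left(m \right)} = m$
$v = 129$ ($v = -15 + \left(-12\right)^{2} = -15 + 144 = 129$)
$212 \left(l{\left(-22 \right)} + v\right) = 212 \left(-22 + 129\right) = 212 \cdot 107 = 22684$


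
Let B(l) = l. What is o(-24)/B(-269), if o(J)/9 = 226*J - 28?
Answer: 49068/269 ≈ 182.41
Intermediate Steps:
o(J) = -252 + 2034*J (o(J) = 9*(226*J - 28) = 9*(-28 + 226*J) = -252 + 2034*J)
o(-24)/B(-269) = (-252 + 2034*(-24))/(-269) = (-252 - 48816)*(-1/269) = -49068*(-1/269) = 49068/269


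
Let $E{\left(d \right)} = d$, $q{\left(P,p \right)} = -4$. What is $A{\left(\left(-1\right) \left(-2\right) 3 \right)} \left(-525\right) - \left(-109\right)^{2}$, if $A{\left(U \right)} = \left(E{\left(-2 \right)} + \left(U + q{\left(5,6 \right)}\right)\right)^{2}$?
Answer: $-11881$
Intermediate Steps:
$A{\left(U \right)} = \left(-6 + U\right)^{2}$ ($A{\left(U \right)} = \left(-2 + \left(U - 4\right)\right)^{2} = \left(-2 + \left(-4 + U\right)\right)^{2} = \left(-6 + U\right)^{2}$)
$A{\left(\left(-1\right) \left(-2\right) 3 \right)} \left(-525\right) - \left(-109\right)^{2} = \left(-6 + \left(-1\right) \left(-2\right) 3\right)^{2} \left(-525\right) - \left(-109\right)^{2} = \left(-6 + 2 \cdot 3\right)^{2} \left(-525\right) - 11881 = \left(-6 + 6\right)^{2} \left(-525\right) - 11881 = 0^{2} \left(-525\right) - 11881 = 0 \left(-525\right) - 11881 = 0 - 11881 = -11881$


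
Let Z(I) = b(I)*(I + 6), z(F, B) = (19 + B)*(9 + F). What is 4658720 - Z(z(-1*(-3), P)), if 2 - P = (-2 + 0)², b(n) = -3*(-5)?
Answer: 4655570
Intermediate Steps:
b(n) = 15
P = -2 (P = 2 - (-2 + 0)² = 2 - 1*(-2)² = 2 - 1*4 = 2 - 4 = -2)
z(F, B) = (9 + F)*(19 + B)
Z(I) = 90 + 15*I (Z(I) = 15*(I + 6) = 15*(6 + I) = 90 + 15*I)
4658720 - Z(z(-1*(-3), P)) = 4658720 - (90 + 15*(171 + 9*(-2) + 19*(-1*(-3)) - (-2)*(-3))) = 4658720 - (90 + 15*(171 - 18 + 19*3 - 2*3)) = 4658720 - (90 + 15*(171 - 18 + 57 - 6)) = 4658720 - (90 + 15*204) = 4658720 - (90 + 3060) = 4658720 - 1*3150 = 4658720 - 3150 = 4655570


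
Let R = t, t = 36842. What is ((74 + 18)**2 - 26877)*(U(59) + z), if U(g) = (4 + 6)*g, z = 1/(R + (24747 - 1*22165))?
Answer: -428289344493/39424 ≈ -1.0864e+7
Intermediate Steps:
R = 36842
z = 1/39424 (z = 1/(36842 + (24747 - 1*22165)) = 1/(36842 + (24747 - 22165)) = 1/(36842 + 2582) = 1/39424 ≈ 2.5365e-5)
U(g) = 10*g
((74 + 18)**2 - 26877)*(U(59) + z) = ((74 + 18)**2 - 26877)*(10*59 + 1/39424) = (92**2 - 26877)*(590 + 1/39424) = (8464 - 26877)*(23260161/39424) = -18413*23260161/39424 = -428289344493/39424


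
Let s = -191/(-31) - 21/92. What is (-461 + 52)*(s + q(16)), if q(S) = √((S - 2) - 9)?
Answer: -6920689/2852 - 409*√5 ≈ -3341.2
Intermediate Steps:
q(S) = √(-11 + S) (q(S) = √((-2 + S) - 9) = √(-11 + S))
s = 16921/2852 (s = -191*(-1/31) - 21*1/92 = 191/31 - 21/92 = 16921/2852 ≈ 5.9330)
(-461 + 52)*(s + q(16)) = (-461 + 52)*(16921/2852 + √(-11 + 16)) = -409*(16921/2852 + √5) = -6920689/2852 - 409*√5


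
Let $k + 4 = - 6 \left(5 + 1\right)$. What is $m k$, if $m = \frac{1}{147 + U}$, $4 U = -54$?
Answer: $- \frac{80}{267} \approx -0.29963$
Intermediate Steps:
$U = - \frac{27}{2}$ ($U = \frac{1}{4} \left(-54\right) = - \frac{27}{2} \approx -13.5$)
$m = \frac{2}{267}$ ($m = \frac{1}{147 - \frac{27}{2}} = \frac{1}{\frac{267}{2}} = \frac{2}{267} \approx 0.0074906$)
$k = -40$ ($k = -4 - 6 \left(5 + 1\right) = -4 - 36 = -40$)
$m k = \frac{2}{267} \left(-40\right) = - \frac{80}{267}$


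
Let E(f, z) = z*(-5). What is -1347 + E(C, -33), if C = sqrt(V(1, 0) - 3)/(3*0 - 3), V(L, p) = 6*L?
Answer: -1182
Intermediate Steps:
C = -sqrt(3)/3 (C = sqrt(6*1 - 3)/(3*0 - 3) = sqrt(6 - 3)/(0 - 3) = sqrt(3)/(-3) = sqrt(3)*(-1/3) = -sqrt(3)/3 ≈ -0.57735)
E(f, z) = -5*z
-1347 + E(C, -33) = -1347 - 5*(-33) = -1347 + 165 = -1182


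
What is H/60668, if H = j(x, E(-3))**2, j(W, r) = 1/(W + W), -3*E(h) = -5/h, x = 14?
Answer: 1/47563712 ≈ 2.1024e-8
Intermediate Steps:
E(h) = 5/(3*h) (E(h) = -(-5)/(3*h) = 5/(3*h))
j(W, r) = 1/(2*W)
H = 1/784 (H = ((1/2)/14)**2 = ((1/2)*(1/14))**2 = (1/28)**2 = 1/784 ≈ 0.0012755)
H/60668 = (1/784)/60668 = (1/784)*(1/60668) = 1/47563712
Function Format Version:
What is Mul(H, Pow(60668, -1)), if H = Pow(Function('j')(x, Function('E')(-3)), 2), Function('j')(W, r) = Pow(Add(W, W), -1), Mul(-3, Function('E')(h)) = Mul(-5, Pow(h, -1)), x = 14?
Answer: Rational(1, 47563712) ≈ 2.1024e-8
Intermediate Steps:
Function('E')(h) = Mul(Rational(5, 3), Pow(h, -1)) (Function('E')(h) = Mul(Rational(-1, 3), Mul(-5, Pow(h, -1))) = Mul(Rational(5, 3), Pow(h, -1)))
Function('j')(W, r) = Mul(Rational(1, 2), Pow(W, -1)) (Function('j')(W, r) = Pow(Mul(2, W), -1) = Mul(Rational(1, 2), Pow(W, -1)))
H = Rational(1, 784) (H = Pow(Mul(Rational(1, 2), Pow(14, -1)), 2) = Pow(Mul(Rational(1, 2), Rational(1, 14)), 2) = Pow(Rational(1, 28), 2) = Rational(1, 784) ≈ 0.0012755)
Mul(H, Pow(60668, -1)) = Mul(Rational(1, 784), Pow(60668, -1)) = Mul(Rational(1, 784), Rational(1, 60668)) = Rational(1, 47563712)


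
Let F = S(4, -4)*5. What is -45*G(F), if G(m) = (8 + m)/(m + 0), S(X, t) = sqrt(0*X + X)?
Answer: -81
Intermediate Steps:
S(X, t) = sqrt(X) (S(X, t) = sqrt(0 + X) = sqrt(X))
F = 10 (F = sqrt(4)*5 = 2*5 = 10)
G(m) = (8 + m)/m
-45*G(F) = -45*(8 + 10)/10 = -9*18/2 = -45*9/5 = -81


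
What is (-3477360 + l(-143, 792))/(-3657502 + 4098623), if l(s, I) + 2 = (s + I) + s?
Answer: -3476856/441121 ≈ -7.8819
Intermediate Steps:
l(s, I) = -2 + I + 2*s (l(s, I) = -2 + ((s + I) + s) = -2 + ((I + s) + s) = -2 + (I + 2*s) = -2 + I + 2*s)
(-3477360 + l(-143, 792))/(-3657502 + 4098623) = (-3477360 + (-2 + 792 + 2*(-143)))/(-3657502 + 4098623) = (-3477360 + (-2 + 792 - 286))/441121 = (-3477360 + 504)*(1/441121) = -3476856*1/441121 = -3476856/441121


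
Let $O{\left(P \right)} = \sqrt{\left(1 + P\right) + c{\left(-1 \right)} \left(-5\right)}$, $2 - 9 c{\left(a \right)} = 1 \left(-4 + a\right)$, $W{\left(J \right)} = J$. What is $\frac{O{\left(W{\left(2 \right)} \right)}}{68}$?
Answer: $\frac{i \sqrt{2}}{102} \approx 0.013865 i$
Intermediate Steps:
$c{\left(a \right)} = \frac{2}{3} - \frac{a}{9}$ ($c{\left(a \right)} = \frac{2}{9} - \frac{1 \left(-4 + a\right)}{9} = \frac{2}{9} - \frac{-4 + a}{9} = \frac{2}{9} - \left(- \frac{4}{9} + \frac{a}{9}\right) = \frac{2}{3} - \frac{a}{9}$)
$O{\left(P \right)} = \sqrt{- \frac{26}{9} + P}$ ($O{\left(P \right)} = \sqrt{\left(1 + P\right) + \left(\frac{2}{3} - - \frac{1}{9}\right) \left(-5\right)} = \sqrt{\left(1 + P\right) + \left(\frac{2}{3} + \frac{1}{9}\right) \left(-5\right)} = \sqrt{\left(1 + P\right) + \frac{7}{9} \left(-5\right)} = \sqrt{\left(1 + P\right) - \frac{35}{9}} = \sqrt{- \frac{26}{9} + P}$)
$\frac{O{\left(W{\left(2 \right)} \right)}}{68} = \frac{\frac{1}{3} \sqrt{-26 + 9 \cdot 2}}{68} = \frac{\sqrt{-26 + 18}}{3} \cdot \frac{1}{68} = \frac{\sqrt{-8}}{3} \cdot \frac{1}{68} = \frac{2 i \sqrt{2}}{3} \cdot \frac{1}{68} = \frac{i \sqrt{2}}{102}$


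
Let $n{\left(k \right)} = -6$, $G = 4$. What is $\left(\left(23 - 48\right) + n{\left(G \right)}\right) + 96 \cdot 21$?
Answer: $1985$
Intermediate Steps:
$\left(\left(23 - 48\right) + n{\left(G \right)}\right) + 96 \cdot 21 = \left(\left(23 - 48\right) - 6\right) + 96 \cdot 21 = \left(-25 - 6\right) + 2016 = -31 + 2016 = 1985$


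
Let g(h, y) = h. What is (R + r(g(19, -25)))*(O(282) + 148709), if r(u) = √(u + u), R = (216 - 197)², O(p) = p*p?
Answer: 82392113 + 228233*√38 ≈ 8.3799e+7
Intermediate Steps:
O(p) = p²
R = 361 (R = 19² = 361)
r(u) = √2*√u (r(u) = √(2*u) = √2*√u)
(R + r(g(19, -25)))*(O(282) + 148709) = (361 + √2*√19)*(282² + 148709) = (361 + √38)*(79524 + 148709) = (361 + √38)*228233 = 82392113 + 228233*√38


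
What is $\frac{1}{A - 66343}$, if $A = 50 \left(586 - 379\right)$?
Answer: $- \frac{1}{55993} \approx -1.7859 \cdot 10^{-5}$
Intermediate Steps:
$A = 10350$ ($A = 50 \cdot 207 = 10350$)
$\frac{1}{A - 66343} = \frac{1}{10350 - 66343} = \frac{1}{-55993} = - \frac{1}{55993}$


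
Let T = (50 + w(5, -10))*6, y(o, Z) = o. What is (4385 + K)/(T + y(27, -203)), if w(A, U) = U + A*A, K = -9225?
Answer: -4840/417 ≈ -11.607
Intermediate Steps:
w(A, U) = U + A²
T = 390 (T = (50 + (-10 + 5²))*6 = (50 + (-10 + 25))*6 = (50 + 15)*6 = 65*6 = 390)
(4385 + K)/(T + y(27, -203)) = (4385 - 9225)/(390 + 27) = -4840/417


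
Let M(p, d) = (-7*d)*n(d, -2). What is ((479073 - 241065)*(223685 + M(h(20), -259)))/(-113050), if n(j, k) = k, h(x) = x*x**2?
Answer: -3741128748/8075 ≈ -4.6330e+5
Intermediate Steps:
h(x) = x**3
M(p, d) = 14*d (M(p, d) = -7*d*(-2) = 14*d)
((479073 - 241065)*(223685 + M(h(20), -259)))/(-113050) = ((479073 - 241065)*(223685 + 14*(-259)))/(-113050) = (238008*(223685 - 3626))*(-1/113050) = (238008*220059)*(-1/113050) = 52375802472*(-1/113050) = -3741128748/8075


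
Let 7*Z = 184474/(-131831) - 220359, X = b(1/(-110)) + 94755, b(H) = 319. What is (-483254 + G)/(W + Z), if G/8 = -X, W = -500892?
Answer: 1147842234182/491281984567 ≈ 2.3364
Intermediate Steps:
X = 95074 (X = 319 + 94755 = 95074)
G = -760592 (G = 8*(-1*95074) = 8*(-95074) = -760592)
Z = -29050331803/922817 (Z = (184474/(-131831) - 220359)/7 = (184474*(-1/131831) - 220359)/7 = (-184474/131831 - 220359)/7 = (1/7)*(-29050331803/131831) = -29050331803/922817 ≈ -31480.)
(-483254 + G)/(W + Z) = (-483254 - 760592)/(-500892 - 29050331803/922817) = -1243846/(-491281984567/922817) = -1243846*(-922817/491281984567) = 1147842234182/491281984567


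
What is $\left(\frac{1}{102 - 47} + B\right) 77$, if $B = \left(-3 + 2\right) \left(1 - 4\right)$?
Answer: $\frac{1162}{5} \approx 232.4$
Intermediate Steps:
$B = 3$ ($B = \left(-1\right) \left(-3\right) = 3$)
$\left(\frac{1}{102 - 47} + B\right) 77 = \left(\frac{1}{102 - 47} + 3\right) 77 = \left(\frac{1}{55} + 3\right) 77 = \frac{166}{55} \cdot 77 = \frac{1162}{5}$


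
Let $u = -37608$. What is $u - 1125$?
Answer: $-38733$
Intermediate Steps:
$u - 1125 = -37608 - 1125 = -38733$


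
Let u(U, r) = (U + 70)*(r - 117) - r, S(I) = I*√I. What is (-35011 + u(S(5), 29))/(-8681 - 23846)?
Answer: 41200/32527 + 40*√5/2957 ≈ 1.2969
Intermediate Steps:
S(I) = I^(3/2)
u(U, r) = -r + (-117 + r)*(70 + U) (u(U, r) = (70 + U)*(-117 + r) - r = (-117 + r)*(70 + U) - r = -r + (-117 + r)*(70 + U))
(-35011 + u(S(5), 29))/(-8681 - 23846) = (-35011 + (-8190 - 585*√5 + 69*29 + 5^(3/2)*29))/(-8681 - 23846) = (-35011 + (-8190 - 585*√5 + 2001 + (5*√5)*29))/(-32527) = (-35011 + (-8190 - 585*√5 + 2001 + 145*√5))*(-1/32527) = (-35011 + (-6189 - 440*√5))*(-1/32527) = (-41200 - 440*√5)*(-1/32527) = 41200/32527 + 40*√5/2957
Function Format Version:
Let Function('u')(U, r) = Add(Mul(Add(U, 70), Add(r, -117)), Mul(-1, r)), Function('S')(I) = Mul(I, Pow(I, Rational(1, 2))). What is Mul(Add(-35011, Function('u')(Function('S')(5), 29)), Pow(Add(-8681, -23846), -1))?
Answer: Add(Rational(41200, 32527), Mul(Rational(40, 2957), Pow(5, Rational(1, 2)))) ≈ 1.2969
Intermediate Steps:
Function('S')(I) = Pow(I, Rational(3, 2))
Function('u')(U, r) = Add(Mul(-1, r), Mul(Add(-117, r), Add(70, U))) (Function('u')(U, r) = Add(Mul(Add(70, U), Add(-117, r)), Mul(-1, r)) = Add(Mul(Add(-117, r), Add(70, U)), Mul(-1, r)) = Add(Mul(-1, r), Mul(Add(-117, r), Add(70, U))))
Mul(Add(-35011, Function('u')(Function('S')(5), 29)), Pow(Add(-8681, -23846), -1)) = Mul(Add(-35011, Add(-8190, Mul(-117, Pow(5, Rational(3, 2))), Mul(69, 29), Mul(Pow(5, Rational(3, 2)), 29))), Pow(Add(-8681, -23846), -1)) = Mul(Add(-35011, Add(-8190, Mul(-117, Mul(5, Pow(5, Rational(1, 2)))), 2001, Mul(Mul(5, Pow(5, Rational(1, 2))), 29))), Pow(-32527, -1)) = Mul(Add(-35011, Add(-8190, Mul(-585, Pow(5, Rational(1, 2))), 2001, Mul(145, Pow(5, Rational(1, 2))))), Rational(-1, 32527)) = Mul(Add(-35011, Add(-6189, Mul(-440, Pow(5, Rational(1, 2))))), Rational(-1, 32527)) = Mul(Add(-41200, Mul(-440, Pow(5, Rational(1, 2)))), Rational(-1, 32527)) = Add(Rational(41200, 32527), Mul(Rational(40, 2957), Pow(5, Rational(1, 2))))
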